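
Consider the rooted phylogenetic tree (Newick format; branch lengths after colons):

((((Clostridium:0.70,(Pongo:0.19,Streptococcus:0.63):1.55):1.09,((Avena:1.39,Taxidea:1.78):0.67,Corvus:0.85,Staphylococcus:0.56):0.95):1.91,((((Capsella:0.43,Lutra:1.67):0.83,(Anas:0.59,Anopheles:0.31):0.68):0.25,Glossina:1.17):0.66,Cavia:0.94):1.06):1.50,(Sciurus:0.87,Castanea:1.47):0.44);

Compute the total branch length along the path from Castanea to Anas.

6.65

The path runs Castanea → … → MRCA → … → Anas; the MRCA is the root of the tree.
Branch lengths along that path: 1.47 + 0.44 + 1.50 + 1.06 + 0.66 + 0.25 + 0.68 + 0.59 = 6.65.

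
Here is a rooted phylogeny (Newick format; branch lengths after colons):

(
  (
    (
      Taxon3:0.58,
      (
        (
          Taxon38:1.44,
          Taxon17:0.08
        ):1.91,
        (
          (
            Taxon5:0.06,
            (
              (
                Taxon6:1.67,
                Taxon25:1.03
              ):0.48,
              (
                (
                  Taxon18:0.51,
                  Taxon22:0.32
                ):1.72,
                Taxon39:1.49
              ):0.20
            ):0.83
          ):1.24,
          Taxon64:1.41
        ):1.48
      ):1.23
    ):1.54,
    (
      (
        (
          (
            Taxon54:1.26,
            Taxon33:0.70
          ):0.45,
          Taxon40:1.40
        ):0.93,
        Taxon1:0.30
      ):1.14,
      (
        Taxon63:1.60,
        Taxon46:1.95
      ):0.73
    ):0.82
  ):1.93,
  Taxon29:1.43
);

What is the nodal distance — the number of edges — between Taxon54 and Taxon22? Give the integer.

The MRCA of Taxon54 and Taxon22 is the node subtending ((Taxon3,((Taxon38,Taxon17),((Taxon5,((Taxon6,Taxon25),((Taxon18,Taxon22),Taxon39))),Taxon64))),((((Taxon54,Taxon33),Taxon40),Taxon1),(Taxon63,Taxon46))).
From Taxon54 up to that node: 5 branches. From Taxon22 up to the same node: 8 branches. Total: 5 + 8 = 13.

13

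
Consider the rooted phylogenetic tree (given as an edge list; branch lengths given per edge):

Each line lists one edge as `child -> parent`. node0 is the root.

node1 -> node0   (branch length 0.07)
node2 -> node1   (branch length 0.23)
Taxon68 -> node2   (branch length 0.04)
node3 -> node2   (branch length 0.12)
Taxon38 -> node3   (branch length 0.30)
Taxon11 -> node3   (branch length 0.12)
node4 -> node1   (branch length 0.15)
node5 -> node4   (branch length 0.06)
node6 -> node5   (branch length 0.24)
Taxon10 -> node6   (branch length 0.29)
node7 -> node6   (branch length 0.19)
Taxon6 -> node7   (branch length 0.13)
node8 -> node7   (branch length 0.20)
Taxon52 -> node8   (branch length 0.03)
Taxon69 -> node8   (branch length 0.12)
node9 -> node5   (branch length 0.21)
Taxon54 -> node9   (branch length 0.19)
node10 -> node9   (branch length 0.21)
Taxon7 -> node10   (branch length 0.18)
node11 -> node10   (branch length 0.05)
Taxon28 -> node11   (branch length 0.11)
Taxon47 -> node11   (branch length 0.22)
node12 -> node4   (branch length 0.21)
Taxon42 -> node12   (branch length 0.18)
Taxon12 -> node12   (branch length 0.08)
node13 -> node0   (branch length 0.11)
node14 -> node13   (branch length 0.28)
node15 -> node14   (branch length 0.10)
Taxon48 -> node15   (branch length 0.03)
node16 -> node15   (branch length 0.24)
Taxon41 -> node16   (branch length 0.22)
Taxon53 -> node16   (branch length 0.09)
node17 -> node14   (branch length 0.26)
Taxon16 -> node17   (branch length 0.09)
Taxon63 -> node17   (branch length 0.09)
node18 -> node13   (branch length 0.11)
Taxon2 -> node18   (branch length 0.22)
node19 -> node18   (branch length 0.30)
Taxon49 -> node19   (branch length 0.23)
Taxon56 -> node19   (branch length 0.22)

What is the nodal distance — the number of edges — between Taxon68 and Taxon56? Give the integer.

7

The MRCA of Taxon68 and Taxon56 is the root of the tree.
From Taxon68 up to that node: 3 branches. From Taxon56 up to the same node: 4 branches. Total: 3 + 4 = 7.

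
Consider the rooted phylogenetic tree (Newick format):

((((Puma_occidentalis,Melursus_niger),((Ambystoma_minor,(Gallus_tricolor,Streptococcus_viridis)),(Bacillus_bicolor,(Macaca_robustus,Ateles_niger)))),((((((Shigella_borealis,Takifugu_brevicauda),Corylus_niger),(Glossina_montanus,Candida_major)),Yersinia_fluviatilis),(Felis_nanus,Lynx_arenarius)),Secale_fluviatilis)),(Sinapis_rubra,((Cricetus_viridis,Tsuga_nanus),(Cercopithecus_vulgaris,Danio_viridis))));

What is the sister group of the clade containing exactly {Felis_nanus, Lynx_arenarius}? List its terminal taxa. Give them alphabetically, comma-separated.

The clade containing exactly {Felis_nanus, Lynx_arenarius} attaches to the tree at the node subtending (((((Shigella_borealis,Takifugu_brevicauda),Corylus_niger),(Glossina_montanus,Candida_major)),Yersinia_fluviatilis),(Felis_nanus,Lynx_arenarius)).
The other lineage descending from that same node — the sister group — is ((((Shigella_borealis,Takifugu_brevicauda),Corylus_niger),(Glossina_montanus,Candida_major)),Yersinia_fluviatilis); its 6 tips in alphabetical order are the answer.

Candida_major, Corylus_niger, Glossina_montanus, Shigella_borealis, Takifugu_brevicauda, Yersinia_fluviatilis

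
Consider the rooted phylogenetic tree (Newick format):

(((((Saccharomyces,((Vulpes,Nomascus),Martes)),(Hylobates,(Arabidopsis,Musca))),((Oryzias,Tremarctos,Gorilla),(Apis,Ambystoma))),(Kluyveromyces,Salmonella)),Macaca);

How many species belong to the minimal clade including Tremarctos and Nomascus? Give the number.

The MRCA of Tremarctos and Nomascus is the node subtending (((Saccharomyces,((Vulpes,Nomascus),Martes)),(Hylobates,(Arabidopsis,Musca))),((Oryzias,Tremarctos,Gorilla),(Apis,Ambystoma))).
That clade contains 12 terminal taxa: Ambystoma, Apis, Arabidopsis, Gorilla, Hylobates, Martes, Musca, Nomascus, Oryzias, Saccharomyces, Tremarctos, Vulpes.

12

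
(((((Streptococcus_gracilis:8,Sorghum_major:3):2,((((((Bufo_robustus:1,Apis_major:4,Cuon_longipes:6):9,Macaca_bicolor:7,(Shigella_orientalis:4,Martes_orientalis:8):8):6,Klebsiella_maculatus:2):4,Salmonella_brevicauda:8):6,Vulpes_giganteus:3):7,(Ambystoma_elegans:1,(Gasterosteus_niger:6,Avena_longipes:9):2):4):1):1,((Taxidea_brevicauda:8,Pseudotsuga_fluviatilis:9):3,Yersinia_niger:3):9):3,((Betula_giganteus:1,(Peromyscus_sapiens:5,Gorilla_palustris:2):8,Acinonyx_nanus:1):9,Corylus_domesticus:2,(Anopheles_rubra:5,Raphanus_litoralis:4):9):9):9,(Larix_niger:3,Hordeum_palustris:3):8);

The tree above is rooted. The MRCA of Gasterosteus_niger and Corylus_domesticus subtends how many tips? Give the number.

24

The MRCA of Gasterosteus_niger and Corylus_domesticus is the node subtending ((((Streptococcus_gracilis,Sorghum_major),((((((Bufo_robustus,Apis_major,Cuon_longipes),Macaca_bicolor,(Shigella_orientalis,Martes_orientalis)),Klebsiella_maculatus),Salmonella_brevicauda),Vulpes_giganteus),(Ambystoma_elegans,(Gasterosteus_niger,Avena_longipes)))),((Taxidea_brevicauda,Pseudotsuga_fluviatilis),Yersinia_niger)),((Betula_giganteus,(Peromyscus_sapiens,Gorilla_palustris),Acinonyx_nanus),Corylus_domesticus,(Anopheles_rubra,Raphanus_litoralis))).
That clade contains 24 terminal taxa: Acinonyx_nanus, Ambystoma_elegans, Anopheles_rubra, Apis_major, Avena_longipes, Betula_giganteus, Bufo_robustus, Corylus_domesticus, Cuon_longipes, Gasterosteus_niger, Gorilla_palustris, Klebsiella_maculatus, Macaca_bicolor, Martes_orientalis, Peromyscus_sapiens, Pseudotsuga_fluviatilis, Raphanus_litoralis, Salmonella_brevicauda, Shigella_orientalis, Sorghum_major, Streptococcus_gracilis, Taxidea_brevicauda, Vulpes_giganteus, Yersinia_niger.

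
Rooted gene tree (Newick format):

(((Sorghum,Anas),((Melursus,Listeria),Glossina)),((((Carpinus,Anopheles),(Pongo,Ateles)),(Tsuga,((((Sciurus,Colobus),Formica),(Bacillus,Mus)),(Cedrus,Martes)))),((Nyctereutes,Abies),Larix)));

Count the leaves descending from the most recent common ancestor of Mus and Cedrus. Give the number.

7

The MRCA of Mus and Cedrus is the node subtending ((((Sciurus,Colobus),Formica),(Bacillus,Mus)),(Cedrus,Martes)).
That clade contains 7 terminal taxa: Bacillus, Cedrus, Colobus, Formica, Martes, Mus, Sciurus.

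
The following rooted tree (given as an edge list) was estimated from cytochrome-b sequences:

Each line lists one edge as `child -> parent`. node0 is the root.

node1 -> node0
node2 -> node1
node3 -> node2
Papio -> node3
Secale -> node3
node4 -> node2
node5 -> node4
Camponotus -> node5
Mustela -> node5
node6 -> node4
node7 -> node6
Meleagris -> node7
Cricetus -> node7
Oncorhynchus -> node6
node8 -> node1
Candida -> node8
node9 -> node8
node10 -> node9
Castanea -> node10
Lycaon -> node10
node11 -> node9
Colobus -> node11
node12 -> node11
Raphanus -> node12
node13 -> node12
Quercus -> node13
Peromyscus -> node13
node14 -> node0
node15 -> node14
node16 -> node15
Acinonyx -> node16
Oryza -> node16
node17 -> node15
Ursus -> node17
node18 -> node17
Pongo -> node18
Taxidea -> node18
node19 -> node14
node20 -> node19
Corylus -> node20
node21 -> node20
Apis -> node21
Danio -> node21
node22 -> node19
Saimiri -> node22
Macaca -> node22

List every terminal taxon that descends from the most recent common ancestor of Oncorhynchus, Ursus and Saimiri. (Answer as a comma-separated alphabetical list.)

Acinonyx, Apis, Camponotus, Candida, Castanea, Colobus, Corylus, Cricetus, Danio, Lycaon, Macaca, Meleagris, Mustela, Oncorhynchus, Oryza, Papio, Peromyscus, Pongo, Quercus, Raphanus, Saimiri, Secale, Taxidea, Ursus

Tracing Oncorhynchus: it sits inside ((Meleagris,Cricetus),Oncorhynchus).
Tracing Ursus: it sits inside (Ursus,(Pongo,Taxidea)).
Tracing Saimiri: it sits inside (Saimiri,Macaca).
The smallest clade enclosing all 3 is the whole tree (their MRCA is the root), so the answer is all 24 tips in alphabetical order.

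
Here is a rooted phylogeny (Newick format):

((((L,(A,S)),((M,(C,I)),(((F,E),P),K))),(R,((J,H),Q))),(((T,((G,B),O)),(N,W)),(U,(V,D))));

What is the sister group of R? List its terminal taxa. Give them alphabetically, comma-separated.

H, J, Q

R attaches to the tree at the node subtending (R,((J,H),Q)).
The other lineage descending from that same node — the sister group — is ((J,H),Q); its 3 tips in alphabetical order are the answer.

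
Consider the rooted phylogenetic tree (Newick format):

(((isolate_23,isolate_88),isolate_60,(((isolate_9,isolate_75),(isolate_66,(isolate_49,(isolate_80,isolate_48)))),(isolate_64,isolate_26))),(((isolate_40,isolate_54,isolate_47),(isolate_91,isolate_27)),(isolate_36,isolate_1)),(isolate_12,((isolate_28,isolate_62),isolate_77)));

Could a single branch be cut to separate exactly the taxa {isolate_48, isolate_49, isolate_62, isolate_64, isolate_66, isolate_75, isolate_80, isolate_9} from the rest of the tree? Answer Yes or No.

No

The MRCA of the listed taxa is the root, so the smallest clade containing them is the whole tree.
That clade also contains isolate_1, isolate_12, isolate_23, isolate_26, isolate_27, isolate_28, isolate_36, isolate_40, isolate_47, isolate_54, isolate_60, isolate_77, isolate_88, isolate_91, which are not in the proposed group, so the group is not monophyletic.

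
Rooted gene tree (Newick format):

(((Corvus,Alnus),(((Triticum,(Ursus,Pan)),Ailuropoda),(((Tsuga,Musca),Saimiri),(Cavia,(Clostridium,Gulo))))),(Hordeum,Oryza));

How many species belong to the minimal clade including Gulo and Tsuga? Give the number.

The MRCA of Gulo and Tsuga is the node subtending (((Tsuga,Musca),Saimiri),(Cavia,(Clostridium,Gulo))).
That clade contains 6 terminal taxa: Cavia, Clostridium, Gulo, Musca, Saimiri, Tsuga.

6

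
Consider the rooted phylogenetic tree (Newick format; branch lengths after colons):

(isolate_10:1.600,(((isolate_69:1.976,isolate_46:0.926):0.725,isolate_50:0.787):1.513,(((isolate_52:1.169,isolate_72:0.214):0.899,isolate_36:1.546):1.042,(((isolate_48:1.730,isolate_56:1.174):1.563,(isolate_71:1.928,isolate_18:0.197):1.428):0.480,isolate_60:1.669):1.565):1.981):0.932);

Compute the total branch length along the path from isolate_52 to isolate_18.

6.780

The path runs isolate_52 → … → MRCA → … → isolate_18; the MRCA is the node subtending (((isolate_52,isolate_72),isolate_36),(((isolate_48,isolate_56),(isolate_71,isolate_18)),isolate_60)).
Branch lengths along that path: 1.169 + 0.899 + 1.042 + 1.565 + 0.480 + 1.428 + 0.197 = 6.780.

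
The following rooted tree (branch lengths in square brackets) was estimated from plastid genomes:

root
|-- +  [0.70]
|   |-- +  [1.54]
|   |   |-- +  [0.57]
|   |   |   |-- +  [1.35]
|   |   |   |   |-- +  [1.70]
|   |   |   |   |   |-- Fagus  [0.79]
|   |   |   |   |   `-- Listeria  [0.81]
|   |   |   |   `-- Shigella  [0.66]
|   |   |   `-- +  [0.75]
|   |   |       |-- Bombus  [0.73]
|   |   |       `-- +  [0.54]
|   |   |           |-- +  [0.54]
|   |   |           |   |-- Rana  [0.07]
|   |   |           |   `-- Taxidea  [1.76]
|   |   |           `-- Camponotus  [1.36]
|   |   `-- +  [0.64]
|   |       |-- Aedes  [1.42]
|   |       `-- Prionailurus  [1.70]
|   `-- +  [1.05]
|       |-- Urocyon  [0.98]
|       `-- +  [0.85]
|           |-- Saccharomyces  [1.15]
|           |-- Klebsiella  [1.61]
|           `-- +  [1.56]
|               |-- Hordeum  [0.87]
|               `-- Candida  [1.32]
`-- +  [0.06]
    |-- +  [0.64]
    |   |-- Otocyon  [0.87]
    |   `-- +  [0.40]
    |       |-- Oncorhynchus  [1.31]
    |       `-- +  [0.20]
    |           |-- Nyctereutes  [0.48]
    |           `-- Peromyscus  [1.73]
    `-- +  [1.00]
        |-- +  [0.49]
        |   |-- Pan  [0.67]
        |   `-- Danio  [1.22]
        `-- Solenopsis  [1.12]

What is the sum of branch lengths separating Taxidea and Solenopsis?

8.58

The path runs Taxidea → … → MRCA → … → Solenopsis; the MRCA is the root of the tree.
Branch lengths along that path: 1.76 + 0.54 + 0.54 + 0.75 + 0.57 + 1.54 + 0.70 + 0.06 + 1.00 + 1.12 = 8.58.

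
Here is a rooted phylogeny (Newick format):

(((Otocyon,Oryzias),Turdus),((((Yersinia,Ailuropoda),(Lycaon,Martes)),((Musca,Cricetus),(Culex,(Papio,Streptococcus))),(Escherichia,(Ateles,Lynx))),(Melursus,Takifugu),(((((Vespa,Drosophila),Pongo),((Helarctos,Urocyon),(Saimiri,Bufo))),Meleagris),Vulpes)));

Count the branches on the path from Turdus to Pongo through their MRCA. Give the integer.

The MRCA of Turdus and Pongo is the root of the tree.
From Turdus up to that node: 2 branches. From Pongo up to the same node: 6 branches. Total: 2 + 6 = 8.

8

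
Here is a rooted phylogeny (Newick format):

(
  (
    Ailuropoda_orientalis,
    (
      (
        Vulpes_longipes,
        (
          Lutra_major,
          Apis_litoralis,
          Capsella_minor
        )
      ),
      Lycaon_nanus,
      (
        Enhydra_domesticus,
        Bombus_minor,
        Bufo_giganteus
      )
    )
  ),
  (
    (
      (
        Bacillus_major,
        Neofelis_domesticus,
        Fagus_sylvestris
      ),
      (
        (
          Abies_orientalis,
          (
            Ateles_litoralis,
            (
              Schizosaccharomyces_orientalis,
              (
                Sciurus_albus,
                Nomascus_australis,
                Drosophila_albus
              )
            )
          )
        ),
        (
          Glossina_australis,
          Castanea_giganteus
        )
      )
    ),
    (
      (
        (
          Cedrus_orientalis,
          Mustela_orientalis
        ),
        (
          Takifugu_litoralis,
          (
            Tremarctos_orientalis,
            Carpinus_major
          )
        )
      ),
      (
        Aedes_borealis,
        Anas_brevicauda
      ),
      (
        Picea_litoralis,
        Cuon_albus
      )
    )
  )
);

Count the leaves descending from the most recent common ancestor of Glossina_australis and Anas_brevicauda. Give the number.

The MRCA of Glossina_australis and Anas_brevicauda is the node subtending (((Bacillus_major,Neofelis_domesticus,Fagus_sylvestris),((Abies_orientalis,(Ateles_litoralis,(Schizosaccharomyces_orientalis,(Sciurus_albus,Nomascus_australis,Drosophila_albus)))),(Glossina_australis,Castanea_giganteus))),(((Cedrus_orientalis,Mustela_orientalis),(Takifugu_litoralis,(Tremarctos_orientalis,Carpinus_major))),(Aedes_borealis,Anas_brevicauda),(Picea_litoralis,Cuon_albus))).
That clade contains 20 terminal taxa: Abies_orientalis, Aedes_borealis, Anas_brevicauda, Ateles_litoralis, Bacillus_major, Carpinus_major, Castanea_giganteus, Cedrus_orientalis, Cuon_albus, Drosophila_albus, Fagus_sylvestris, Glossina_australis, Mustela_orientalis, Neofelis_domesticus, Nomascus_australis, Picea_litoralis, Schizosaccharomyces_orientalis, Sciurus_albus, Takifugu_litoralis, Tremarctos_orientalis.

20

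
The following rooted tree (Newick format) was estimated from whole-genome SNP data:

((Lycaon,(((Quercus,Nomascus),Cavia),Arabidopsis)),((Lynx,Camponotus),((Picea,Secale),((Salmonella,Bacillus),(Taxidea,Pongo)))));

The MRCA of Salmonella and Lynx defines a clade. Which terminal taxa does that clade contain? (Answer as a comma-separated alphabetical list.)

Bacillus, Camponotus, Lynx, Picea, Pongo, Salmonella, Secale, Taxidea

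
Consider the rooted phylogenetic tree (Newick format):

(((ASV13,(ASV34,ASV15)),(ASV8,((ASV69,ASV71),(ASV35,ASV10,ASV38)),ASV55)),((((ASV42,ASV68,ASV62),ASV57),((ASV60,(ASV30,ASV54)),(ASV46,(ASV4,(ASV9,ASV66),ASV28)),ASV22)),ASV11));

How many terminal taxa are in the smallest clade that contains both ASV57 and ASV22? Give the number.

The MRCA of ASV57 and ASV22 is the node subtending (((ASV42,ASV68,ASV62),ASV57),((ASV60,(ASV30,ASV54)),(ASV46,(ASV4,(ASV9,ASV66),ASV28)),ASV22)).
That clade contains 13 terminal taxa: ASV22, ASV28, ASV30, ASV4, ASV42, ASV46, ASV54, ASV57, ASV60, ASV62, ASV66, ASV68, ASV9.

13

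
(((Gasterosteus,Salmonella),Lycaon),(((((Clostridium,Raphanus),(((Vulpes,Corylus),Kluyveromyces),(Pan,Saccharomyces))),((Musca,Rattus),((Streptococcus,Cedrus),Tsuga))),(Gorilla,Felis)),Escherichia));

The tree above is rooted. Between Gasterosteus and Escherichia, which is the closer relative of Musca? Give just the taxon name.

Escherichia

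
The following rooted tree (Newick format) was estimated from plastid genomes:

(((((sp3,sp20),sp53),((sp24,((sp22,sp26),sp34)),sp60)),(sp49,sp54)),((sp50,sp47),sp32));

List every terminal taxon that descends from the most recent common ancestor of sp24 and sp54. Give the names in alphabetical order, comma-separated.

sp20, sp22, sp24, sp26, sp3, sp34, sp49, sp53, sp54, sp60

Tracing sp24: it sits inside (sp24,((sp22,sp26),sp34)).
Tracing sp54: it sits inside (sp49,sp54).
The smallest clade enclosing both is ((((sp3,sp20),sp53),((sp24,((sp22,sp26),sp34)),sp60)),(sp49,sp54)); the answer is its 10 terminal taxa in alphabetical order.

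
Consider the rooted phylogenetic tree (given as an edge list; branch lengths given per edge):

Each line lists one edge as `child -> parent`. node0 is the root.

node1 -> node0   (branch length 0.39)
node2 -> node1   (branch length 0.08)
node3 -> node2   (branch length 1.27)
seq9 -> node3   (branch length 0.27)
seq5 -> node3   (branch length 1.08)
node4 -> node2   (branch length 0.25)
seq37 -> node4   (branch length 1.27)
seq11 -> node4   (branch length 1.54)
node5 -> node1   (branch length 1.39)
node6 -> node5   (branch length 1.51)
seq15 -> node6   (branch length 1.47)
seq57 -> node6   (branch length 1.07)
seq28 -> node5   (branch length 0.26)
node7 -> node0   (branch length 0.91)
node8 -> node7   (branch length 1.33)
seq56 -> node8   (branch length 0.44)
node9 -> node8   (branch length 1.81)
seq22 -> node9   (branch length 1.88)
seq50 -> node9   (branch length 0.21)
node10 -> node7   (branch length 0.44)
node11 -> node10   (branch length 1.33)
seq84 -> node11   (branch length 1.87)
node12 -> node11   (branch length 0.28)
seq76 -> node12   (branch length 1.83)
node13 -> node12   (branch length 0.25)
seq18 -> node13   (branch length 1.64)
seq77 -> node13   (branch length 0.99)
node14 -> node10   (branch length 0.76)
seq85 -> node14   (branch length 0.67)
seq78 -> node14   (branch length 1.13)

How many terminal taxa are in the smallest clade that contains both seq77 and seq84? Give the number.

4

The MRCA of seq77 and seq84 is the node subtending (seq84,(seq76,(seq18,seq77))).
That clade contains 4 terminal taxa: seq18, seq76, seq77, seq84.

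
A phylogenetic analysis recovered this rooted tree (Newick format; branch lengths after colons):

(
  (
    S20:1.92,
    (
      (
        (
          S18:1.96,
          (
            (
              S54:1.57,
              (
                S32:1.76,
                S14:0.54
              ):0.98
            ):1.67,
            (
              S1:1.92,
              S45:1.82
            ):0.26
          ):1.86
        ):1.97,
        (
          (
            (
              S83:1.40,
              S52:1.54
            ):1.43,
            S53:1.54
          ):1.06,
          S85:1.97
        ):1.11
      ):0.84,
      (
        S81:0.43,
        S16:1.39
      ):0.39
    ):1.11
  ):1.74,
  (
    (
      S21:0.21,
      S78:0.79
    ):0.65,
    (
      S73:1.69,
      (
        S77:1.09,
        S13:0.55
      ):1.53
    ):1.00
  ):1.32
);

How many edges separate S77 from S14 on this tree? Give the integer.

The MRCA of S77 and S14 is the root of the tree.
From S77 up to that node: 4 branches. From S14 up to the same node: 8 branches. Total: 4 + 8 = 12.

12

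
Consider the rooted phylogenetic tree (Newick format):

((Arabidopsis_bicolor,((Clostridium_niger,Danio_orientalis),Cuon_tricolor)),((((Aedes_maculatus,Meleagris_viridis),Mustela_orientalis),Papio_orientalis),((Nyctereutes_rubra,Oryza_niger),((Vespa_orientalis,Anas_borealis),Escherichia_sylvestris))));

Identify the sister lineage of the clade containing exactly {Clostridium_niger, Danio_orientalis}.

The clade containing exactly {Clostridium_niger, Danio_orientalis} attaches to the tree at the node subtending ((Clostridium_niger,Danio_orientalis),Cuon_tricolor).
The other lineage descending from that same node — the sister group — is the single tip Cuon_tricolor.

Cuon_tricolor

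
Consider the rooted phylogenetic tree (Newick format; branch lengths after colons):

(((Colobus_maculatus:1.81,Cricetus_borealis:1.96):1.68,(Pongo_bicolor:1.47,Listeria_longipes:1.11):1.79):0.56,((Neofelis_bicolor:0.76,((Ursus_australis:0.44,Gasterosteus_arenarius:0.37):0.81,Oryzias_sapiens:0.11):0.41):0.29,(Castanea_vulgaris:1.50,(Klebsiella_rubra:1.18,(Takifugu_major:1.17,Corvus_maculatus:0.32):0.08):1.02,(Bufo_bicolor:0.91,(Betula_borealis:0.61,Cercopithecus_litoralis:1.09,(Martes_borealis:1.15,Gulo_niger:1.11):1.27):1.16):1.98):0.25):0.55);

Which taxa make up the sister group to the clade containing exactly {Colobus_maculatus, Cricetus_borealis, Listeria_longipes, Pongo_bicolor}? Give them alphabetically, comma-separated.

The clade containing exactly {Colobus_maculatus, Cricetus_borealis, Listeria_longipes, Pongo_bicolor} attaches directly to the root of the tree.
The other lineage descending from that same node — the sister group — is ((Neofelis_bicolor,((Ursus_australis,Gasterosteus_arenarius),Oryzias_sapiens)),(Castanea_vulgaris,(Klebsiella_rubra,(Takifugu_major,Corvus_maculatus)),(Bufo_bicolor,(Betula_borealis,Cercopithecus_litoralis,(Martes_borealis,Gulo_niger))))); its 13 tips in alphabetical order are the answer.

Betula_borealis, Bufo_bicolor, Castanea_vulgaris, Cercopithecus_litoralis, Corvus_maculatus, Gasterosteus_arenarius, Gulo_niger, Klebsiella_rubra, Martes_borealis, Neofelis_bicolor, Oryzias_sapiens, Takifugu_major, Ursus_australis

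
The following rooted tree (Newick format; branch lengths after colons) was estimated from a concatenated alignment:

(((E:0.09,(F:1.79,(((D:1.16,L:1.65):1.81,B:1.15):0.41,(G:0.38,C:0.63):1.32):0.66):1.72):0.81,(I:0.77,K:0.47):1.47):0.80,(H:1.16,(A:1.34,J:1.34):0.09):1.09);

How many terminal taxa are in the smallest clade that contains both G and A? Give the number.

12

The MRCA of G and A is the root, so the clade is the entire tree.
That clade contains 12 terminal taxa: A, B, C, D, E, F, G, H, I, J, K, L.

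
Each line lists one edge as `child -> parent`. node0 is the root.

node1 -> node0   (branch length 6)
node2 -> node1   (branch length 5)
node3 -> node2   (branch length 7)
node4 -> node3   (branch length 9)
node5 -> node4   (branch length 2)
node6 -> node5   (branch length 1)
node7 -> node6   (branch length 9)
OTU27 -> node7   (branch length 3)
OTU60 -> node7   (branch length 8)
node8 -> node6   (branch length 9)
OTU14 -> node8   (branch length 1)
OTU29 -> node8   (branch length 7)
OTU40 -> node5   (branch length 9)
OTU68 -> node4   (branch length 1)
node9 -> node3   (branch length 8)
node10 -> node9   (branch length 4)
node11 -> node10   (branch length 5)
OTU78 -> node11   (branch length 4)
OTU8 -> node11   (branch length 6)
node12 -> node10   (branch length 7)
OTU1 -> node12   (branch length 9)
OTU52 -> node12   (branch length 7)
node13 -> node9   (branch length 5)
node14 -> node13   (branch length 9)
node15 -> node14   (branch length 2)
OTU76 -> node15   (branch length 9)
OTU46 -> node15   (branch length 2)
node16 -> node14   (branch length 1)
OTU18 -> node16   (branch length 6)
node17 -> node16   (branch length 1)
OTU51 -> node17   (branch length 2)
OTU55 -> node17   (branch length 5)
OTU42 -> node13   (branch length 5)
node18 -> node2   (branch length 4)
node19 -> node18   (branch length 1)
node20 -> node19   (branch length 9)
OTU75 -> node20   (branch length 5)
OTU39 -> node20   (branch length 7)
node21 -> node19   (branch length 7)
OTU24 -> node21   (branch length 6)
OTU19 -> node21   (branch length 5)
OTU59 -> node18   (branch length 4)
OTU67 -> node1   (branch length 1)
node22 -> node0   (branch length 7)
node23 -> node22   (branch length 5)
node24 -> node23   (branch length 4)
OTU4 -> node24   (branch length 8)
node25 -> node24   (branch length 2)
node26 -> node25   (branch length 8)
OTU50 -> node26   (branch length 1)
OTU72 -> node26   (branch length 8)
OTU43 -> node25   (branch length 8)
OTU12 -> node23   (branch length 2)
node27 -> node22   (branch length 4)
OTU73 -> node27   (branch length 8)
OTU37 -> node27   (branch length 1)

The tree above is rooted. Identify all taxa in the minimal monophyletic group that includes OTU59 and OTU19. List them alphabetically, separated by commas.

Tracing OTU59: it sits inside (((OTU75,OTU39),(OTU24,OTU19)),OTU59).
Tracing OTU19: it sits inside (OTU24,OTU19).
The smallest clade enclosing both is (((OTU75,OTU39),(OTU24,OTU19)),OTU59); the answer is its 5 terminal taxa in alphabetical order.

OTU19, OTU24, OTU39, OTU59, OTU75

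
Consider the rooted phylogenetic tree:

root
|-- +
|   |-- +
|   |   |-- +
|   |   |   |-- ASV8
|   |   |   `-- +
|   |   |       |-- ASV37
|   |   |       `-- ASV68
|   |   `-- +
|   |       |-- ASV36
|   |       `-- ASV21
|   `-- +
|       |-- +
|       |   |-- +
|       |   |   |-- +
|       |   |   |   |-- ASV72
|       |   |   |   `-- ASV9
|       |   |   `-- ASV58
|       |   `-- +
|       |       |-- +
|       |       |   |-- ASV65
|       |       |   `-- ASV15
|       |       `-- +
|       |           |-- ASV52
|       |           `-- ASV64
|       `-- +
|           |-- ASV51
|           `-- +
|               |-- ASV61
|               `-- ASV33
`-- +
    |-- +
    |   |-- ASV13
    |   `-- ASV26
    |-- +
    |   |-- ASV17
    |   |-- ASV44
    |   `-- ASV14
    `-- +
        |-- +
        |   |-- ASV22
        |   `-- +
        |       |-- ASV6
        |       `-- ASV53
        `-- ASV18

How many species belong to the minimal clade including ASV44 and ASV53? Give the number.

The MRCA of ASV44 and ASV53 is the node subtending ((ASV13,ASV26),(ASV17,ASV44,ASV14),((ASV22,(ASV6,ASV53)),ASV18)).
That clade contains 9 terminal taxa: ASV13, ASV14, ASV17, ASV18, ASV22, ASV26, ASV44, ASV53, ASV6.

9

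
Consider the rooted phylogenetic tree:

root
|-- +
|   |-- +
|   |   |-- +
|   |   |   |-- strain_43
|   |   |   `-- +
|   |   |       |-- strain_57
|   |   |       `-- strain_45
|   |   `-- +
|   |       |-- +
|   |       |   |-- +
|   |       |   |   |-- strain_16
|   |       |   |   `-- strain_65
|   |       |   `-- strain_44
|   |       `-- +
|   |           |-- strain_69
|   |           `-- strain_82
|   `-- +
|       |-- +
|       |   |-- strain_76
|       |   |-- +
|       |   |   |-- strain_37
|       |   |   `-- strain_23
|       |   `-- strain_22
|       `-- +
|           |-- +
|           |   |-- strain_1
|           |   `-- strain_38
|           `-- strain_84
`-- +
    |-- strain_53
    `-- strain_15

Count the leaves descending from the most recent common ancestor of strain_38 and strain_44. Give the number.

15

The MRCA of strain_38 and strain_44 is the node subtending (((strain_43,(strain_57,strain_45)),(((strain_16,strain_65),strain_44),(strain_69,strain_82))),((strain_76,(strain_37,strain_23),strain_22),((strain_1,strain_38),strain_84))).
That clade contains 15 terminal taxa: strain_1, strain_16, strain_22, strain_23, strain_37, strain_38, strain_43, strain_44, strain_45, strain_57, strain_65, strain_69, strain_76, strain_82, strain_84.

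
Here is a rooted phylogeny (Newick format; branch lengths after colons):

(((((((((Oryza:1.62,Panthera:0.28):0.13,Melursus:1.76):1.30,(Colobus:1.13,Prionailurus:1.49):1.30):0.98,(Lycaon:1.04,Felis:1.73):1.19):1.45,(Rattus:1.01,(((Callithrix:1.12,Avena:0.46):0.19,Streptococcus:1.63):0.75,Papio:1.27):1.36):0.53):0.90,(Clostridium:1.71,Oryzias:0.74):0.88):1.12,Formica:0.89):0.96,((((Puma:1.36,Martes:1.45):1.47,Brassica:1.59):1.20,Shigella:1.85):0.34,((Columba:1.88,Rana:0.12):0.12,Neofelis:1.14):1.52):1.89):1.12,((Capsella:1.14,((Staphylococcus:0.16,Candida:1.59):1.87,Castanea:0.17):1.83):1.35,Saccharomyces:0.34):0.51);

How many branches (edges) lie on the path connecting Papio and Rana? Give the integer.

10

The MRCA of Papio and Rana is the node subtending ((((((((Oryza,Panthera),Melursus),(Colobus,Prionailurus)),(Lycaon,Felis)),(Rattus,(((Callithrix,Avena),Streptococcus),Papio))),(Clostridium,Oryzias)),Formica),((((Puma,Martes),Brassica),Shigella),((Columba,Rana),Neofelis))).
From Papio up to that node: 6 branches. From Rana up to the same node: 4 branches. Total: 6 + 4 = 10.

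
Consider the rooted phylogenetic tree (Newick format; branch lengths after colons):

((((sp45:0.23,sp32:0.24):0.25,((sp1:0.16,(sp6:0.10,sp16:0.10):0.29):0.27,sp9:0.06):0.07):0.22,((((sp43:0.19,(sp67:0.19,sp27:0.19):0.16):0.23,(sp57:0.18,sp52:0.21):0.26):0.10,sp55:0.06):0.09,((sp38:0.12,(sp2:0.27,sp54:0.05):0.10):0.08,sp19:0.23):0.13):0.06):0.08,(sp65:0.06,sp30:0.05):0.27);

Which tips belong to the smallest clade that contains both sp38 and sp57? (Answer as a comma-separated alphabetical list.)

Tracing sp38: it sits inside (sp38,(sp2,sp54)).
Tracing sp57: it sits inside (sp57,sp52).
The smallest clade enclosing both is ((((sp43,(sp67,sp27)),(sp57,sp52)),sp55),((sp38,(sp2,sp54)),sp19)); the answer is its 10 terminal taxa in alphabetical order.

sp19, sp2, sp27, sp38, sp43, sp52, sp54, sp55, sp57, sp67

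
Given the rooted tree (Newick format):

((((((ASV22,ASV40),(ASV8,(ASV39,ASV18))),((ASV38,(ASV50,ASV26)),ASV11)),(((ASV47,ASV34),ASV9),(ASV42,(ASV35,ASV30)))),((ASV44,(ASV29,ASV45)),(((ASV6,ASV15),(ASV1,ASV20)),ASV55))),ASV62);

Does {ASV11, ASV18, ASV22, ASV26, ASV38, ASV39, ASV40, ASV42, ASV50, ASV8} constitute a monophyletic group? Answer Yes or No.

No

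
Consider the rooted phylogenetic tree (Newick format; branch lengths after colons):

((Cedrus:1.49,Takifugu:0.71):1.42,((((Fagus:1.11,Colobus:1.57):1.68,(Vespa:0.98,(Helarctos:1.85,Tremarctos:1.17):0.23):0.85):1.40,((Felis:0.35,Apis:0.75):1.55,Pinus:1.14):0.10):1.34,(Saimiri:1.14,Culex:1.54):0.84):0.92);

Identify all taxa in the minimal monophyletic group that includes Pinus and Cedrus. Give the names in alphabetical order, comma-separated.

Apis, Cedrus, Colobus, Culex, Fagus, Felis, Helarctos, Pinus, Saimiri, Takifugu, Tremarctos, Vespa

Tracing Pinus: it sits inside ((Felis,Apis),Pinus).
Tracing Cedrus: it sits inside (Cedrus,Takifugu).
The smallest clade enclosing both is the whole tree (their MRCA is the root), so the answer is all 12 tips in alphabetical order.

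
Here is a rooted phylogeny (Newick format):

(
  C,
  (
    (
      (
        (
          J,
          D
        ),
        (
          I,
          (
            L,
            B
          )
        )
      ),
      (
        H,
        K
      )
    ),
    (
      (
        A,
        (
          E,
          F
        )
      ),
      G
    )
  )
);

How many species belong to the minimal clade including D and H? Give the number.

7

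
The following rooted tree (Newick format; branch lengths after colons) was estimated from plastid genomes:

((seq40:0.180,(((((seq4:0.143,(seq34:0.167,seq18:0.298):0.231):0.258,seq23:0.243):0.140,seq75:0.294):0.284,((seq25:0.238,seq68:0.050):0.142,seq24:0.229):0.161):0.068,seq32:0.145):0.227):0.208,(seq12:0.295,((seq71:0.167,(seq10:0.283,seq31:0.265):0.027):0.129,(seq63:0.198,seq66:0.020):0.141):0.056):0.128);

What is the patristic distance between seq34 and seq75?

1.090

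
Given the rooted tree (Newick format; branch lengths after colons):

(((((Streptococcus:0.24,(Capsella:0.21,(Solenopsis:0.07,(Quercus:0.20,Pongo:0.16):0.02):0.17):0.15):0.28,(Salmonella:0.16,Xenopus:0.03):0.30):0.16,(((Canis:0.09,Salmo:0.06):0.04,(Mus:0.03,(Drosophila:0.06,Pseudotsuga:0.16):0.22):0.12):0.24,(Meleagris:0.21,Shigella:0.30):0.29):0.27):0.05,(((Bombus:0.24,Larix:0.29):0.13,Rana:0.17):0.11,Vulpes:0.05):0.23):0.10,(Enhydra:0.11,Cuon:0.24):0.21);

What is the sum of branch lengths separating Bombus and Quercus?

1.74

The path runs Bombus → … → MRCA → … → Quercus; the MRCA is the node subtending ((((Streptococcus,(Capsella,(Solenopsis,(Quercus,Pongo)))),(Salmonella,Xenopus)),(((Canis,Salmo),(Mus,(Drosophila,Pseudotsuga))),(Meleagris,Shigella))),(((Bombus,Larix),Rana),Vulpes)).
Branch lengths along that path: 0.24 + 0.13 + 0.11 + 0.23 + 0.05 + 0.16 + 0.28 + 0.15 + 0.17 + 0.02 + 0.20 = 1.74.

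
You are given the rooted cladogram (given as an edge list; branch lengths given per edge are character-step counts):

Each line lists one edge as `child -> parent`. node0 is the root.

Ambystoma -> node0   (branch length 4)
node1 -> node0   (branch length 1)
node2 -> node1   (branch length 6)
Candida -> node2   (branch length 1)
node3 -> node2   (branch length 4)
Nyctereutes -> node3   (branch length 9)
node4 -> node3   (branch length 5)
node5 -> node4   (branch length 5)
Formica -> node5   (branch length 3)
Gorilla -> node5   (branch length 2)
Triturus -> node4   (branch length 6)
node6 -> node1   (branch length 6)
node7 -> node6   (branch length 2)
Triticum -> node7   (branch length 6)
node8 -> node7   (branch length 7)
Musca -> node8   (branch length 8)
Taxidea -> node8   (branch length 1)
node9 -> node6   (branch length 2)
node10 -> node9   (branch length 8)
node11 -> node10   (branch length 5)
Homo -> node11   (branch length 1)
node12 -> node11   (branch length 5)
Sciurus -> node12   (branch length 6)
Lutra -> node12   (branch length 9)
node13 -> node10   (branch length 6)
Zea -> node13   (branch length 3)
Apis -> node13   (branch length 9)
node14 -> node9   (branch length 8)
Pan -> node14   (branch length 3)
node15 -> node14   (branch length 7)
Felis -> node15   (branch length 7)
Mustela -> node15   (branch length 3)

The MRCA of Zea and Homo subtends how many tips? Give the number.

5

The MRCA of Zea and Homo is the node subtending ((Homo,(Sciurus,Lutra)),(Zea,Apis)).
That clade contains 5 terminal taxa: Apis, Homo, Lutra, Sciurus, Zea.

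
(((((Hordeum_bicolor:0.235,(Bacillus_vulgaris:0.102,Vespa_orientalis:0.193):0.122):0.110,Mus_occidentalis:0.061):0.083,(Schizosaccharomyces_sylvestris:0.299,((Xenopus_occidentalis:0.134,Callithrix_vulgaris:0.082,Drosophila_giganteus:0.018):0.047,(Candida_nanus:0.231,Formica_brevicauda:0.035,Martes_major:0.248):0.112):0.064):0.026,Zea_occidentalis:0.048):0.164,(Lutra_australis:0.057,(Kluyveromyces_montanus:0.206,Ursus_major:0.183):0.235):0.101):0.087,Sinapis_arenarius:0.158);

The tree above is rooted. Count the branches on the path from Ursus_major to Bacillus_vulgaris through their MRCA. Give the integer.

The MRCA of Ursus_major and Bacillus_vulgaris is the node subtending ((((Hordeum_bicolor,(Bacillus_vulgaris,Vespa_orientalis)),Mus_occidentalis),(Schizosaccharomyces_sylvestris,((Xenopus_occidentalis,Callithrix_vulgaris,Drosophila_giganteus),(Candida_nanus,Formica_brevicauda,Martes_major))),Zea_occidentalis),(Lutra_australis,(Kluyveromyces_montanus,Ursus_major))).
From Ursus_major up to that node: 3 branches. From Bacillus_vulgaris up to the same node: 5 branches. Total: 3 + 5 = 8.

8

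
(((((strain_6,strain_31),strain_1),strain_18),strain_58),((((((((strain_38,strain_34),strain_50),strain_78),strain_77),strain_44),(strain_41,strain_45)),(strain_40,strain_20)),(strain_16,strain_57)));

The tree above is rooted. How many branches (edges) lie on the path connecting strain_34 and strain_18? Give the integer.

12

The MRCA of strain_34 and strain_18 is the root of the tree.
From strain_34 up to that node: 9 branches. From strain_18 up to the same node: 3 branches. Total: 9 + 3 = 12.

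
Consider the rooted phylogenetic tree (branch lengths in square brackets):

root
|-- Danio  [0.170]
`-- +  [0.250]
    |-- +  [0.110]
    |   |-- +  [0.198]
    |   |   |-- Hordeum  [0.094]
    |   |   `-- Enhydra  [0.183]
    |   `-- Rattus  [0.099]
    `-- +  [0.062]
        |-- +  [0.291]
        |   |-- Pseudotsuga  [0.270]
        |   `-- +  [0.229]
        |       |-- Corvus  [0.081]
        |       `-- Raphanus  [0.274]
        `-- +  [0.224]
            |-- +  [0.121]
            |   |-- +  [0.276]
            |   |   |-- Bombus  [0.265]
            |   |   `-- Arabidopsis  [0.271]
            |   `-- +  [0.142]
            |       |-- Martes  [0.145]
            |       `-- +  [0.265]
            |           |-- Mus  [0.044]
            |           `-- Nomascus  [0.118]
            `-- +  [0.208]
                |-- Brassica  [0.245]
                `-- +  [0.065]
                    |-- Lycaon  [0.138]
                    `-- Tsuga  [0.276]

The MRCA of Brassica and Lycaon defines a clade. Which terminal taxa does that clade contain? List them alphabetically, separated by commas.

Tracing Brassica: it sits inside (Brassica,(Lycaon,Tsuga)).
Tracing Lycaon: it sits inside (Lycaon,Tsuga).
The smallest clade enclosing both is (Brassica,(Lycaon,Tsuga)); the answer is its 3 terminal taxa in alphabetical order.

Brassica, Lycaon, Tsuga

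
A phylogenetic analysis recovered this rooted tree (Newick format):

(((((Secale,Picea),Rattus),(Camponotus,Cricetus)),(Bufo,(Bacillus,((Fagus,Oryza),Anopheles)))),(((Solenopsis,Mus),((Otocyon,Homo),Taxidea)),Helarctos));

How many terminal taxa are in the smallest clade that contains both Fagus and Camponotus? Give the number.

10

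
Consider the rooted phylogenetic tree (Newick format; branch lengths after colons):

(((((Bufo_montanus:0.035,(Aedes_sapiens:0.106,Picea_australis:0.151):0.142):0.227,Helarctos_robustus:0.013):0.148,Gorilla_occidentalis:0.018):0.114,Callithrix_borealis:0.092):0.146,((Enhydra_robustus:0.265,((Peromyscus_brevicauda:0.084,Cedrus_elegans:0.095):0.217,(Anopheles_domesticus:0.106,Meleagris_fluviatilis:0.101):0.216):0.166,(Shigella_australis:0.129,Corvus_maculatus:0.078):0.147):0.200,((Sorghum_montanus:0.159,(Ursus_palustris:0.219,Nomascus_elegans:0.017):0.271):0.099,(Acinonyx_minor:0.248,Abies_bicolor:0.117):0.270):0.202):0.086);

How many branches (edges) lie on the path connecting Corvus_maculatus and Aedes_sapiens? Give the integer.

10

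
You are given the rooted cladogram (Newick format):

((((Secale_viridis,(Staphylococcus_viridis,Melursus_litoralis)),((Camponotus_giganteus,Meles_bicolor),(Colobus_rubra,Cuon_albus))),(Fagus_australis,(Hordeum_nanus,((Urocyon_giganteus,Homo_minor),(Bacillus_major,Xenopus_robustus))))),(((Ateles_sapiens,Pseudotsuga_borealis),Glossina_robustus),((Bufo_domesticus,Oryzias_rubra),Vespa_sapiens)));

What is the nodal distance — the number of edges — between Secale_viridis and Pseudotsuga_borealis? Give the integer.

The MRCA of Secale_viridis and Pseudotsuga_borealis is the root of the tree.
From Secale_viridis up to that node: 4 branches. From Pseudotsuga_borealis up to the same node: 4 branches. Total: 4 + 4 = 8.

8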